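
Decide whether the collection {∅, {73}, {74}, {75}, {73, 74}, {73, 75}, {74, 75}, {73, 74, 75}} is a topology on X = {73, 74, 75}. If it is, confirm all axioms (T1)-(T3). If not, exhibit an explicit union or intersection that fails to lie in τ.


τ IS a topology on X.

Axiom (T1): ∅ ∈ τ? Yes; X ∈ τ? Yes.
Axiom (T2/T3): check pairwise unions and intersections of members of τ.
All pairwise intersections and unions checked — each lies in τ. Therefore τ satisfies (T1), (T2), (T3): it IS a topology on X.


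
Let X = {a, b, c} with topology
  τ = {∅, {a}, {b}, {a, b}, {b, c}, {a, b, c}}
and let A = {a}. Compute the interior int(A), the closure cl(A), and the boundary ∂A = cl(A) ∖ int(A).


int(A) = {a}, cl(A) = {a}, ∂A = ∅.

Closed sets in (X, τ) are complements of opens:
  closed(X, τ) = {∅, {a}, {c}, {a, c}, {b, c}, {a, b, c}}.
int(A) = ⋃ {U ∈ τ : U ⊆ A}. Opens contained in A: ∅, {a}.
Taking the union of these: int(A) = {a}.
cl(A) = ⋂ {C closed : A ⊆ C}. Closed sets containing A: {a}, {a, c}, {a, b, c}.
Intersecting these: cl(A) = {a}.
∂A = cl(A) ∖ int(A) = {a} ∖ {a} = ∅.


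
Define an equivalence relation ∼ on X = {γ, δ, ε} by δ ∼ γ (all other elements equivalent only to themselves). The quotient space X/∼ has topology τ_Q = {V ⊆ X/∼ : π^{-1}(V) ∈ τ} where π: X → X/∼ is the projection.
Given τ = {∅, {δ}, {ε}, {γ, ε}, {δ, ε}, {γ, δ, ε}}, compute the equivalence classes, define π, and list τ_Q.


X/∼ = {[γ=δ], [ε]}; |τ_Q| = 3.

Equivalence classes: [γ=δ], [ε].
Quotient map π: X → X/∼ sends γ ↦ [γ=δ], δ ↦ [γ=δ], ε ↦ [ε].
For each subset V ⊆ X/∼, compute π^{-1}(V) ⊆ X and check whether π^{-1}(V) ∈ τ. V is open in τ_Q iff π^{-1}(V) ∈ τ.
  V = {}: π^{-1}(V) = ∅ ∈ τ ✓.
  V = {[γ=δ]}: π^{-1}(V) = {γ, δ} ∉ τ ✗.
  V = {[ε]}: π^{-1}(V) = {ε} ∈ τ ✓.
  V = {[γ=δ], [ε]}: π^{-1}(V) = {γ, δ, ε} ∈ τ ✓.
Open sets in the quotient: τ_Q = {{}, {[ε]}, {[γ=δ], [ε]}} (3 elements).


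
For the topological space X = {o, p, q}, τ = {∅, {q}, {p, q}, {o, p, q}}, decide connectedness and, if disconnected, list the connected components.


(X, τ) is connected.

Find clopen sets (U ∈ τ with X ∖ U ∈ τ):
  U = ∅, X ∖ U = {o, p, q} — both open, so U is clopen.
  U = {o, p, q}, X ∖ U = ∅ — both open, so U is clopen.
Only trivial clopens (∅ and X) exist, so (X, τ) is connected.
Compute connected components by grouping points that agree on all clopens:
  component: {o, p, q}


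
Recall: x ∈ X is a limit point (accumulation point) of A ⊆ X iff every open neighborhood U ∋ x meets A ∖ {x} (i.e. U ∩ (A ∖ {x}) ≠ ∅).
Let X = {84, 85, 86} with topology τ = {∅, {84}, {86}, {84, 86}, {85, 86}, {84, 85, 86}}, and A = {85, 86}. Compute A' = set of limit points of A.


A' = {85}

For each x ∈ X, list the open sets U ∈ τ with x ∈ U, then check whether U ∩ (A ∖ {x}) ≠ ∅ for every such U.
  x = 84: open {84} ∋ x has {84} ∩ (A ∖ {84}) = ∅, so x is NOT a limit point.
  x = 85: opens ∋ x are {85, 86}, {84, 85, 86}; each meets A ∖ {85}, so x IS a limit point.
  x = 86: open {86} ∋ x has {86} ∩ (A ∖ {86}) = ∅, so x is NOT a limit point.
Collecting: A' = {85}.


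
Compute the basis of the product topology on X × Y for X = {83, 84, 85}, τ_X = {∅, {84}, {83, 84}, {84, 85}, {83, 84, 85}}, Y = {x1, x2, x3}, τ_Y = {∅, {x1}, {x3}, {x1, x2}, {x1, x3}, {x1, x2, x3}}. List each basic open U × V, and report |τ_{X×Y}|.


Basis B = {∅ × ∅, {84} × {x1}, {84} × {x3}, {83, 84} × {x1}, {83, 84} × {x3}, {84} × {x1, x2}, {84} × {x1, x3}, {84, 85} × {x1}, {84, 85} × {x3}, {83, 84, 85} × {x1}, {83, 84, 85} × {x3}, {84} × {x1, x2, x3}, {83, 84} × {x1, x2}, {83, 84} × {x1, x3}, {84, 85} × {x1, x2}, {84, 85} × {x1, x3}, {83, 84} × {x1, x2, x3}, {83, 84, 85} × {x1, x2}, {83, 84, 85} × {x1, x3}, {84, 85} × {x1, x2, x3}, {83, 84, 85} × {x1, x2, x3}}; |τ_{X×Y}| = 70.

Enumerate products U × V with U ∈ τ_X, V ∈ τ_Y (deduplicated):
  ∅ × ∅ = {} (∅)
  {84} × {x1} = {(84,x1)}
  {84} × {x3} = {(84,x3)}
  {83, 84} × {x1} = {(83,x1), (84,x1)}
  {83, 84} × {x3} = {(83,x3), (84,x3)}
  {84} × {x1, x2} = {(84,x1), (84,x2)}
  {84} × {x1, x3} = {(84,x1), (84,x3)}
  {84, 85} × {x1} = {(84,x1), (85,x1)}
  {84, 85} × {x3} = {(84,x3), (85,x3)}
  {83, 84, 85} × {x1} = {(83,x1), (84,x1), (85,x1)}
  {83, 84, 85} × {x3} = {(83,x3), (84,x3), (85,x3)}
  {84} × {x1, x2, x3} = {(84,x1), (84,x2), (84,x3)}
  {83, 84} × {x1, x2} = {(83,x1), (83,x2), (84,x1), (84,x2)}
  {83, 84} × {x1, x3} = {(83,x1), (83,x3), (84,x1), (84,x3)}
  {84, 85} × {x1, x2} = {(84,x1), (84,x2), (85,x1), (85,x2)}
  {84, 85} × {x1, x3} = {(84,x1), (84,x3), (85,x1), (85,x3)}
  {83, 84} × {x1, x2, x3} = {(83,x1), (83,x2), (83,x3), (84,x1), (84,x2), (84,x3)}
  {83, 84, 85} × {x1, x2} = {(83,x1), (83,x2), (84,x1), (84,x2), (85,x1), (85,x2)}
  {83, 84, 85} × {x1, x3} = {(83,x1), (83,x3), (84,x1), (84,x3), (85,x1), (85,x3)}
  {84, 85} × {x1, x2, x3} = {(84,x1), (84,x2), (84,x3), (85,x1), (85,x2), (85,x3)}
  {83, 84, 85} × {x1, x2, x3} = {(83,x1), (83,x2), (83,x3), (84,x1), (84,x2), (84,x3), (85,x1), (85,x2), (85,x3)}
These 21 distinct sets form the basis B.
Close under arbitrary unions to get τ_{X×Y}; counting gives |τ_{X×Y}| = 70.


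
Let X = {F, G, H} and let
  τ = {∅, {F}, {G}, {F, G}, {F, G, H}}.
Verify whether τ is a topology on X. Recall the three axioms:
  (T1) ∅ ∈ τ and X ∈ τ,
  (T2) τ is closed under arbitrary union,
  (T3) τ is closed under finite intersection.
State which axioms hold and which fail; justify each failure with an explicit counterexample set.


τ IS a topology on X.

Axiom (T1): ∅ ∈ τ? Yes; X ∈ τ? Yes.
Axiom (T2/T3): check pairwise unions and intersections of members of τ.
All pairwise intersections and unions checked — each lies in τ. Therefore τ satisfies (T1), (T2), (T3): it IS a topology on X.


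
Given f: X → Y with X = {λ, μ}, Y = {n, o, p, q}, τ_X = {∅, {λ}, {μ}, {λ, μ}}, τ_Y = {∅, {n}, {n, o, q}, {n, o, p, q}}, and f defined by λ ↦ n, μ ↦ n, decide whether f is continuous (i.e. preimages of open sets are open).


f IS continuous.

Compute f^{-1}(U) for each U ∈ τ_Y:
  U = ∅: f^{-1}(U) = ∅ ∈ τ_X ✓.
  U = {n}: f^{-1}(U) = {λ, μ} ∈ τ_X ✓.
  U = {n, o, q}: f^{-1}(U) = {λ, μ} ∈ τ_X ✓.
  U = {n, o, p, q}: f^{-1}(U) = {λ, μ} ∈ τ_X ✓.
Every preimage lies in τ_X, so f IS continuous.


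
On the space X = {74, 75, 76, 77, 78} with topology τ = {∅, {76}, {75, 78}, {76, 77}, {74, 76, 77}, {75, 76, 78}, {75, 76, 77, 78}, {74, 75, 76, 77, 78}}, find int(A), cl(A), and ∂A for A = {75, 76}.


int(A) = {76}, cl(A) = {74, 75, 76, 77, 78}, ∂A = {74, 75, 77, 78}.

Closed sets in (X, τ) are complements of opens:
  closed(X, τ) = {∅, {74}, {74, 77}, {75, 78}, {74, 75, 78}, {74, 76, 77}, {74, 75, 77, 78}, {74, 75, 76, 77, 78}}.
int(A) = ⋃ {U ∈ τ : U ⊆ A}. Opens contained in A: ∅, {76}.
Taking the union of these: int(A) = {76}.
cl(A) = ⋂ {C closed : A ⊆ C}. Closed sets containing A: {74, 75, 76, 77, 78}.
Intersecting these: cl(A) = {74, 75, 76, 77, 78}.
∂A = cl(A) ∖ int(A) = {74, 75, 76, 77, 78} ∖ {76} = {74, 75, 77, 78}.


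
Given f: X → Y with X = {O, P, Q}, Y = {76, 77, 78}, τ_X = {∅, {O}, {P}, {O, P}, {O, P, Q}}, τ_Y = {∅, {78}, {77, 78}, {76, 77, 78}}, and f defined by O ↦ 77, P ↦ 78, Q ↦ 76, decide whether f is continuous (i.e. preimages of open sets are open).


f IS continuous.

Compute f^{-1}(U) for each U ∈ τ_Y:
  U = ∅: f^{-1}(U) = ∅ ∈ τ_X ✓.
  U = {78}: f^{-1}(U) = {P} ∈ τ_X ✓.
  U = {77, 78}: f^{-1}(U) = {O, P} ∈ τ_X ✓.
  U = {76, 77, 78}: f^{-1}(U) = {O, P, Q} ∈ τ_X ✓.
Every preimage lies in τ_X, so f IS continuous.


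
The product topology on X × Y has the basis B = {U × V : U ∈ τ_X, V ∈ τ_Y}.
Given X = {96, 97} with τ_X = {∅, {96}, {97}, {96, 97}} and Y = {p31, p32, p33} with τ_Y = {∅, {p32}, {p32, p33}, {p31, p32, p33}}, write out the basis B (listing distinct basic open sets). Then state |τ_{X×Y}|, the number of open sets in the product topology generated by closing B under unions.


Basis B = {∅ × ∅, {96} × {p32}, {97} × {p32}, {96} × {p32, p33}, {96, 97} × {p32}, {97} × {p32, p33}, {96} × {p31, p32, p33}, {97} × {p31, p32, p33}, {96, 97} × {p32, p33}, {96, 97} × {p31, p32, p33}}; |τ_{X×Y}| = 16.

Enumerate products U × V with U ∈ τ_X, V ∈ τ_Y (deduplicated):
  ∅ × ∅ = {} (∅)
  {96} × {p32} = {(96,p32)}
  {97} × {p32} = {(97,p32)}
  {96} × {p32, p33} = {(96,p32), (96,p33)}
  {96, 97} × {p32} = {(96,p32), (97,p32)}
  {97} × {p32, p33} = {(97,p32), (97,p33)}
  {96} × {p31, p32, p33} = {(96,p31), (96,p32), (96,p33)}
  {97} × {p31, p32, p33} = {(97,p31), (97,p32), (97,p33)}
  {96, 97} × {p32, p33} = {(96,p32), (96,p33), (97,p32), (97,p33)}
  {96, 97} × {p31, p32, p33} = {(96,p31), (96,p32), (96,p33), (97,p31), (97,p32), (97,p33)}
These 10 distinct sets form the basis B.
Close under arbitrary unions to get τ_{X×Y}; counting gives |τ_{X×Y}| = 16.


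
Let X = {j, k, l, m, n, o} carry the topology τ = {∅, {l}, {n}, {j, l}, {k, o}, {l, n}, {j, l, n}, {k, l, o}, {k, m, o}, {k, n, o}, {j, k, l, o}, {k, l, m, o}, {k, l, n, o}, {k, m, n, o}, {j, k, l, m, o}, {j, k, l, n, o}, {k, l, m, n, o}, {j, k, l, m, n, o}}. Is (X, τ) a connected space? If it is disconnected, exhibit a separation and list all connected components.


(X, τ) is disconnected; components = [{n}, {j, l}, {k, m, o}].

Find clopen sets (U ∈ τ with X ∖ U ∈ τ):
  U = ∅, X ∖ U = {j, k, l, m, n, o} — both open, so U is clopen.
  U = {n}, X ∖ U = {j, k, l, m, o} — both open, so U is clopen.
  U = {j, l}, X ∖ U = {k, m, n, o} — both open, so U is clopen.
  U = {j, l, n}, X ∖ U = {k, m, o} — both open, so U is clopen.
  U = {k, m, o}, X ∖ U = {j, l, n} — both open, so U is clopen.
  U = {k, m, n, o}, X ∖ U = {j, l} — both open, so U is clopen.
  U = {j, k, l, m, o}, X ∖ U = {n} — both open, so U is clopen.
  U = {j, k, l, m, n, o}, X ∖ U = ∅ — both open, so U is clopen.
Nontrivial clopen(s) exist: e.g. {j, l, n}. So (X, τ) is disconnected.
Compute connected components by grouping points that agree on all clopens:
  component: {n}
  component: {j, l}
  component: {k, m, o}


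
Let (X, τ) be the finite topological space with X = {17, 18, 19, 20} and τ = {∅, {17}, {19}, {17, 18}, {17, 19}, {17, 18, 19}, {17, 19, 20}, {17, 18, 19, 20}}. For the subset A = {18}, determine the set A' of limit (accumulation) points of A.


A' = ∅

For each x ∈ X, list the open sets U ∈ τ with x ∈ U, then check whether U ∩ (A ∖ {x}) ≠ ∅ for every such U.
  x = 17: open {17} ∋ x has {17} ∩ (A ∖ {17}) = ∅, so x is NOT a limit point.
  x = 18: open {17, 18} ∋ x has {17, 18} ∩ (A ∖ {18}) = ∅, so x is NOT a limit point.
  x = 19: open {19} ∋ x has {19} ∩ (A ∖ {19}) = ∅, so x is NOT a limit point.
  x = 20: open {17, 19, 20} ∋ x has {17, 19, 20} ∩ (A ∖ {20}) = ∅, so x is NOT a limit point.
Collecting: A' = ∅.


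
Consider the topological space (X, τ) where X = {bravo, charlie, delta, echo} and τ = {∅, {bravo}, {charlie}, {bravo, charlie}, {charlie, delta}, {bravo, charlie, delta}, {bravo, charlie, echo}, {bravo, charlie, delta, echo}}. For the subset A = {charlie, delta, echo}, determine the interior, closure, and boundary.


int(A) = {charlie, delta}, cl(A) = {charlie, delta, echo}, ∂A = {echo}.

Closed sets in (X, τ) are complements of opens:
  closed(X, τ) = {∅, {delta}, {echo}, {bravo, echo}, {delta, echo}, {bravo, delta, echo}, {charlie, delta, echo}, {bravo, charlie, delta, echo}}.
int(A) = ⋃ {U ∈ τ : U ⊆ A}. Opens contained in A: ∅, {charlie}, {charlie, delta}.
Taking the union of these: int(A) = {charlie, delta}.
cl(A) = ⋂ {C closed : A ⊆ C}. Closed sets containing A: {charlie, delta, echo}, {bravo, charlie, delta, echo}.
Intersecting these: cl(A) = {charlie, delta, echo}.
∂A = cl(A) ∖ int(A) = {charlie, delta, echo} ∖ {charlie, delta} = {echo}.


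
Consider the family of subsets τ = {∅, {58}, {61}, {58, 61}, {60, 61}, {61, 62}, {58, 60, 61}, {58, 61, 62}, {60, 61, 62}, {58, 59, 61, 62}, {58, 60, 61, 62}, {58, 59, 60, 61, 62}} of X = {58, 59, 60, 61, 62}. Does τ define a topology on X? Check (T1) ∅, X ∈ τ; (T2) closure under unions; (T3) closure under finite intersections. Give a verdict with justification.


τ IS a topology on X.

Axiom (T1): ∅ ∈ τ? Yes; X ∈ τ? Yes.
Axiom (T2/T3): check pairwise unions and intersections of members of τ.
All pairwise intersections and unions checked — each lies in τ. Therefore τ satisfies (T1), (T2), (T3): it IS a topology on X.


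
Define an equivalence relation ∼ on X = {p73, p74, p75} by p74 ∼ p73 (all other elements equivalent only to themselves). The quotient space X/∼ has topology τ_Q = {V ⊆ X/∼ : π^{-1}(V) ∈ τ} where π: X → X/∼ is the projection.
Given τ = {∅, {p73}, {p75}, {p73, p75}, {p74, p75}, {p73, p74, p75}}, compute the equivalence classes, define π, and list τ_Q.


X/∼ = {[p73=p74], [p75]}; |τ_Q| = 3.

Equivalence classes: [p73=p74], [p75].
Quotient map π: X → X/∼ sends p73 ↦ [p73=p74], p74 ↦ [p73=p74], p75 ↦ [p75].
For each subset V ⊆ X/∼, compute π^{-1}(V) ⊆ X and check whether π^{-1}(V) ∈ τ. V is open in τ_Q iff π^{-1}(V) ∈ τ.
  V = {}: π^{-1}(V) = ∅ ∈ τ ✓.
  V = {[p73=p74]}: π^{-1}(V) = {p73, p74} ∉ τ ✗.
  V = {[p75]}: π^{-1}(V) = {p75} ∈ τ ✓.
  V = {[p73=p74], [p75]}: π^{-1}(V) = {p73, p74, p75} ∈ τ ✓.
Open sets in the quotient: τ_Q = {{}, {[p75]}, {[p73=p74], [p75]}} (3 elements).


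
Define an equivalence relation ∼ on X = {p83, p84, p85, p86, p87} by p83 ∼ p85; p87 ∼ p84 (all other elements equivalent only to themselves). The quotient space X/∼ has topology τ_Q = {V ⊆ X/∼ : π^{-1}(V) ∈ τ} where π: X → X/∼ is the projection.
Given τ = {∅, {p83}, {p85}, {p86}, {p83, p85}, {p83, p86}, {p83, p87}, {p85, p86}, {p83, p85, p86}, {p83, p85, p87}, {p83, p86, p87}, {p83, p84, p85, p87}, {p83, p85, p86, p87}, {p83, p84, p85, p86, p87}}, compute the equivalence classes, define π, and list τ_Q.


X/∼ = {[p83=p85], [p84=p87], [p86]}; |τ_Q| = 6.

Equivalence classes: [p83=p85], [p84=p87], [p86].
Quotient map π: X → X/∼ sends p83 ↦ [p83=p85], p84 ↦ [p84=p87], p85 ↦ [p83=p85], p86 ↦ [p86], p87 ↦ [p84=p87].
For each subset V ⊆ X/∼, compute π^{-1}(V) ⊆ X and check whether π^{-1}(V) ∈ τ. V is open in τ_Q iff π^{-1}(V) ∈ τ.
  V = {}: π^{-1}(V) = ∅ ∈ τ ✓.
  V = {[p83=p85]}: π^{-1}(V) = {p83, p85} ∈ τ ✓.
  V = {[p84=p87]}: π^{-1}(V) = {p84, p87} ∉ τ ✗.
  V = {[p83=p85], [p84=p87]}: π^{-1}(V) = {p83, p84, p85, p87} ∈ τ ✓.
  V = {[p86]}: π^{-1}(V) = {p86} ∈ τ ✓.
  V = {[p83=p85], [p86]}: π^{-1}(V) = {p83, p85, p86} ∈ τ ✓.
  V = {[p84=p87], [p86]}: π^{-1}(V) = {p84, p86, p87} ∉ τ ✗.
  V = {[p83=p85], [p84=p87], [p86]}: π^{-1}(V) = {p83, p84, p85, p86, p87} ∈ τ ✓.
Open sets in the quotient: τ_Q = {{}, {[p83=p85]}, {[p83=p85], [p84=p87]}, {[p86]}, {[p83=p85], [p86]}, {[p83=p85], [p84=p87], [p86]}} (6 elements).


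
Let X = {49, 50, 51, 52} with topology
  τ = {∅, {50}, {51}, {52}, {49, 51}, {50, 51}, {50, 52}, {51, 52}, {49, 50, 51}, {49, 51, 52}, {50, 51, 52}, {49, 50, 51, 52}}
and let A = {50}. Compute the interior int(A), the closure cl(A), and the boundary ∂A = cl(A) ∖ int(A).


int(A) = {50}, cl(A) = {50}, ∂A = ∅.

Closed sets in (X, τ) are complements of opens:
  closed(X, τ) = {∅, {49}, {50}, {52}, {49, 50}, {49, 51}, {49, 52}, {50, 52}, {49, 50, 51}, {49, 50, 52}, {49, 51, 52}, {49, 50, 51, 52}}.
int(A) = ⋃ {U ∈ τ : U ⊆ A}. Opens contained in A: ∅, {50}.
Taking the union of these: int(A) = {50}.
cl(A) = ⋂ {C closed : A ⊆ C}. Closed sets containing A: {50}, {49, 50}, {50, 52}, {49, 50, 51}, {49, 50, 52}, {49, 50, 51, 52}.
Intersecting these: cl(A) = {50}.
∂A = cl(A) ∖ int(A) = {50} ∖ {50} = ∅.


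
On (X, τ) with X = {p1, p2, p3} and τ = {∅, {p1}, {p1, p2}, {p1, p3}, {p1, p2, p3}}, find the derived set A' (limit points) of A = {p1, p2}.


A' = {p2, p3}

For each x ∈ X, list the open sets U ∈ τ with x ∈ U, then check whether U ∩ (A ∖ {x}) ≠ ∅ for every such U.
  x = p1: open {p1} ∋ x has {p1} ∩ (A ∖ {p1}) = ∅, so x is NOT a limit point.
  x = p2: opens ∋ x are {p1, p2}, {p1, p2, p3}; each meets A ∖ {p2}, so x IS a limit point.
  x = p3: opens ∋ x are {p1, p3}, {p1, p2, p3}; each meets A ∖ {p3}, so x IS a limit point.
Collecting: A' = {p2, p3}.


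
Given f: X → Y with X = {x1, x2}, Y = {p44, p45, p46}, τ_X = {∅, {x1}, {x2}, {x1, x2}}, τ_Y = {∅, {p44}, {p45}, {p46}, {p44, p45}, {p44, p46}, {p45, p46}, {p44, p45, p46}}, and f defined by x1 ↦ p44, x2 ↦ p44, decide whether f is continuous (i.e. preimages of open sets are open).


f IS continuous.

Compute f^{-1}(U) for each U ∈ τ_Y:
  U = ∅: f^{-1}(U) = ∅ ∈ τ_X ✓.
  U = {p44}: f^{-1}(U) = {x1, x2} ∈ τ_X ✓.
  U = {p45}: f^{-1}(U) = ∅ ∈ τ_X ✓.
  U = {p46}: f^{-1}(U) = ∅ ∈ τ_X ✓.
  U = {p44, p45}: f^{-1}(U) = {x1, x2} ∈ τ_X ✓.
  U = {p44, p46}: f^{-1}(U) = {x1, x2} ∈ τ_X ✓.
  U = {p45, p46}: f^{-1}(U) = ∅ ∈ τ_X ✓.
  U = {p44, p45, p46}: f^{-1}(U) = {x1, x2} ∈ τ_X ✓.
Every preimage lies in τ_X, so f IS continuous.


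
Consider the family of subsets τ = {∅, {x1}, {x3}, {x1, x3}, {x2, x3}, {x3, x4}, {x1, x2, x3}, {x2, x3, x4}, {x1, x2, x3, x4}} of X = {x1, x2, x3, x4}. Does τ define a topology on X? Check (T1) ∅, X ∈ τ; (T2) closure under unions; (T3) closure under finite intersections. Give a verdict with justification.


τ is NOT a topology on X.

Axiom (T1): ∅ ∈ τ? Yes; X ∈ τ? Yes.
Axiom (T2/T3): check pairwise unions and intersections of members of τ.
Counterexample for (T2): {x1} ∪ {x3, x4} = {x1, x3, x4} ∉ τ. Therefore τ is NOT a topology.


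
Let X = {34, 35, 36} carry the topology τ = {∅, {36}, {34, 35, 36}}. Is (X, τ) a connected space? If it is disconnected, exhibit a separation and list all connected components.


(X, τ) is connected.

Find clopen sets (U ∈ τ with X ∖ U ∈ τ):
  U = ∅, X ∖ U = {34, 35, 36} — both open, so U is clopen.
  U = {34, 35, 36}, X ∖ U = ∅ — both open, so U is clopen.
Only trivial clopens (∅ and X) exist, so (X, τ) is connected.
Compute connected components by grouping points that agree on all clopens:
  component: {34, 35, 36}


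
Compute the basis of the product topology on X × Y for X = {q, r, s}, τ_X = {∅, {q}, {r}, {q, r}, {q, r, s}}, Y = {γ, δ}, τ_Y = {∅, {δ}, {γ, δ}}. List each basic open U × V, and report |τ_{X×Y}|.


Basis B = {∅ × ∅, {q} × {δ}, {r} × {δ}, {q} × {γ, δ}, {q, r} × {δ}, {r} × {γ, δ}, {q, r, s} × {δ}, {q, r} × {γ, δ}, {q, r, s} × {γ, δ}}; |τ_{X×Y}| = 14.

Enumerate products U × V with U ∈ τ_X, V ∈ τ_Y (deduplicated):
  ∅ × ∅ = {} (∅)
  {q} × {δ} = {(q,δ)}
  {r} × {δ} = {(r,δ)}
  {q} × {γ, δ} = {(q,γ), (q,δ)}
  {q, r} × {δ} = {(q,δ), (r,δ)}
  {r} × {γ, δ} = {(r,γ), (r,δ)}
  {q, r, s} × {δ} = {(q,δ), (r,δ), (s,δ)}
  {q, r} × {γ, δ} = {(q,γ), (q,δ), (r,γ), (r,δ)}
  {q, r, s} × {γ, δ} = {(q,γ), (q,δ), (r,γ), (r,δ), (s,γ), (s,δ)}
These 9 distinct sets form the basis B.
Close under arbitrary unions to get τ_{X×Y}; counting gives |τ_{X×Y}| = 14.


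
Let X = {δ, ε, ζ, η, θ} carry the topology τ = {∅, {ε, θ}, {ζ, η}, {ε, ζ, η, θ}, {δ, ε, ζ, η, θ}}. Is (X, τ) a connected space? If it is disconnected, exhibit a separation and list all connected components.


(X, τ) is connected.

Find clopen sets (U ∈ τ with X ∖ U ∈ τ):
  U = ∅, X ∖ U = {δ, ε, ζ, η, θ} — both open, so U is clopen.
  U = {δ, ε, ζ, η, θ}, X ∖ U = ∅ — both open, so U is clopen.
Only trivial clopens (∅ and X) exist, so (X, τ) is connected.
Compute connected components by grouping points that agree on all clopens:
  component: {δ, ε, ζ, η, θ}


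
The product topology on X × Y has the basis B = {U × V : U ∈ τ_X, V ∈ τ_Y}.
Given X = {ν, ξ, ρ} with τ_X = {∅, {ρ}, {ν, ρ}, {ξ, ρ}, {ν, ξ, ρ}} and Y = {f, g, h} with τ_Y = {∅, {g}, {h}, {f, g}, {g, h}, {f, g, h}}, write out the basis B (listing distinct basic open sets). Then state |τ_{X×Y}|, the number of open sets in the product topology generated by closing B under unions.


Basis B = {∅ × ∅, {ρ} × {g}, {ρ} × {h}, {ν, ρ} × {g}, {ν, ρ} × {h}, {ξ, ρ} × {g}, {ξ, ρ} × {h}, {ρ} × {f, g}, {ρ} × {g, h}, {ν, ξ, ρ} × {g}, {ν, ξ, ρ} × {h}, {ρ} × {f, g, h}, {ν, ρ} × {f, g}, {ν, ρ} × {g, h}, {ξ, ρ} × {f, g}, {ξ, ρ} × {g, h}, {ν, ρ} × {f, g, h}, {ν, ξ, ρ} × {f, g}, {ν, ξ, ρ} × {g, h}, {ξ, ρ} × {f, g, h}, {ν, ξ, ρ} × {f, g, h}}; |τ_{X×Y}| = 70.

Enumerate products U × V with U ∈ τ_X, V ∈ τ_Y (deduplicated):
  ∅ × ∅ = {} (∅)
  {ρ} × {g} = {(ρ,g)}
  {ρ} × {h} = {(ρ,h)}
  {ν, ρ} × {g} = {(ν,g), (ρ,g)}
  {ν, ρ} × {h} = {(ν,h), (ρ,h)}
  {ξ, ρ} × {g} = {(ξ,g), (ρ,g)}
  {ξ, ρ} × {h} = {(ξ,h), (ρ,h)}
  {ρ} × {f, g} = {(ρ,f), (ρ,g)}
  {ρ} × {g, h} = {(ρ,g), (ρ,h)}
  {ν, ξ, ρ} × {g} = {(ν,g), (ξ,g), (ρ,g)}
  {ν, ξ, ρ} × {h} = {(ν,h), (ξ,h), (ρ,h)}
  {ρ} × {f, g, h} = {(ρ,f), (ρ,g), (ρ,h)}
  {ν, ρ} × {f, g} = {(ν,f), (ν,g), (ρ,f), (ρ,g)}
  {ν, ρ} × {g, h} = {(ν,g), (ν,h), (ρ,g), (ρ,h)}
  {ξ, ρ} × {f, g} = {(ξ,f), (ξ,g), (ρ,f), (ρ,g)}
  {ξ, ρ} × {g, h} = {(ξ,g), (ξ,h), (ρ,g), (ρ,h)}
  {ν, ρ} × {f, g, h} = {(ν,f), (ν,g), (ν,h), (ρ,f), (ρ,g), (ρ,h)}
  {ν, ξ, ρ} × {f, g} = {(ν,f), (ν,g), (ξ,f), (ξ,g), (ρ,f), (ρ,g)}
  {ν, ξ, ρ} × {g, h} = {(ν,g), (ν,h), (ξ,g), (ξ,h), (ρ,g), (ρ,h)}
  {ξ, ρ} × {f, g, h} = {(ξ,f), (ξ,g), (ξ,h), (ρ,f), (ρ,g), (ρ,h)}
  {ν, ξ, ρ} × {f, g, h} = {(ν,f), (ν,g), (ν,h), (ξ,f), (ξ,g), (ξ,h), (ρ,f), (ρ,g), (ρ,h)}
These 21 distinct sets form the basis B.
Close under arbitrary unions to get τ_{X×Y}; counting gives |τ_{X×Y}| = 70.


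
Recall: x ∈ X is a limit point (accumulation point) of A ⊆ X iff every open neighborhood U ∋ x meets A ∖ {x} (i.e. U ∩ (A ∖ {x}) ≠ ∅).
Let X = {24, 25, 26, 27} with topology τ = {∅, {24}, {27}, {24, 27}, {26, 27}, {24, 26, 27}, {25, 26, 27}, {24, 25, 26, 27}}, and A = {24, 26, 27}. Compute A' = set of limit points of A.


A' = {25, 26}

For each x ∈ X, list the open sets U ∈ τ with x ∈ U, then check whether U ∩ (A ∖ {x}) ≠ ∅ for every such U.
  x = 24: open {24} ∋ x has {24} ∩ (A ∖ {24}) = ∅, so x is NOT a limit point.
  x = 25: opens ∋ x are {25, 26, 27}, {24, 25, 26, 27}; each meets A ∖ {25}, so x IS a limit point.
  x = 26: opens ∋ x are {26, 27}, {24, 26, 27}, {25, 26, 27}, {24, 25, 26, 27}; each meets A ∖ {26}, so x IS a limit point.
  x = 27: open {27} ∋ x has {27} ∩ (A ∖ {27}) = ∅, so x is NOT a limit point.
Collecting: A' = {25, 26}.


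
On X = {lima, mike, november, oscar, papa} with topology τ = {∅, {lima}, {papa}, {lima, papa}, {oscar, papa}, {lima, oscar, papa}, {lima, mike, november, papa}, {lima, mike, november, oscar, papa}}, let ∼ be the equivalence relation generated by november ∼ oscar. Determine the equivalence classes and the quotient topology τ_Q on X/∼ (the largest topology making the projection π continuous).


X/∼ = {[lima], [mike], [november=oscar], [papa]}; |τ_Q| = 5.

Equivalence classes: [lima], [mike], [november=oscar], [papa].
Quotient map π: X → X/∼ sends lima ↦ [lima], mike ↦ [mike], november ↦ [november=oscar], oscar ↦ [november=oscar], papa ↦ [papa].
For each subset V ⊆ X/∼, compute π^{-1}(V) ⊆ X and check whether π^{-1}(V) ∈ τ. V is open in τ_Q iff π^{-1}(V) ∈ τ.
  V = {}: π^{-1}(V) = ∅ ∈ τ ✓.
  V = {[lima]}: π^{-1}(V) = {lima} ∈ τ ✓.
  V = {[mike]}: π^{-1}(V) = {mike} ∉ τ ✗.
  V = {[lima], [mike]}: π^{-1}(V) = {lima, mike} ∉ τ ✗.
  V = {[november=oscar]}: π^{-1}(V) = {november, oscar} ∉ τ ✗.
  V = {[lima], [november=oscar]}: π^{-1}(V) = {lima, november, oscar} ∉ τ ✗.
  V = {[mike], [november=oscar]}: π^{-1}(V) = {mike, november, oscar} ∉ τ ✗.
  V = {[lima], [mike], [november=oscar]}: π^{-1}(V) = {lima, mike, november, oscar} ∉ τ ✗.
  V = {[papa]}: π^{-1}(V) = {papa} ∈ τ ✓.
  V = {[lima], [papa]}: π^{-1}(V) = {lima, papa} ∈ τ ✓.
  V = {[mike], [papa]}: π^{-1}(V) = {mike, papa} ∉ τ ✗.
  V = {[lima], [mike], [papa]}: π^{-1}(V) = {lima, mike, papa} ∉ τ ✗.
  V = {[november=oscar], [papa]}: π^{-1}(V) = {november, oscar, papa} ∉ τ ✗.
  V = {[lima], [november=oscar], [papa]}: π^{-1}(V) = {lima, november, oscar, papa} ∉ τ ✗.
  V = {[mike], [november=oscar], [papa]}: π^{-1}(V) = {mike, november, oscar, papa} ∉ τ ✗.
  V = {[lima], [mike], [november=oscar], [papa]}: π^{-1}(V) = {lima, mike, november, oscar, papa} ∈ τ ✓.
Open sets in the quotient: τ_Q = {{}, {[lima]}, {[papa]}, {[lima], [papa]}, {[lima], [mike], [november=oscar], [papa]}} (5 elements).


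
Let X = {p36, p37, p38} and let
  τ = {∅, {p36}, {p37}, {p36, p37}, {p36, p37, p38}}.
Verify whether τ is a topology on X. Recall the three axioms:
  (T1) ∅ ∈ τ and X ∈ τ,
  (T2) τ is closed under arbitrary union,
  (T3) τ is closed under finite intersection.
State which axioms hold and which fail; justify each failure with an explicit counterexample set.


τ IS a topology on X.

Axiom (T1): ∅ ∈ τ? Yes; X ∈ τ? Yes.
Axiom (T2/T3): check pairwise unions and intersections of members of τ.
All pairwise intersections and unions checked — each lies in τ. Therefore τ satisfies (T1), (T2), (T3): it IS a topology on X.


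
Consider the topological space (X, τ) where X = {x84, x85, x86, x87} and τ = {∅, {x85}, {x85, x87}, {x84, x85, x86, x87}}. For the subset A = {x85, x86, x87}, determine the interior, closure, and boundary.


int(A) = {x85, x87}, cl(A) = {x84, x85, x86, x87}, ∂A = {x84, x86}.

Closed sets in (X, τ) are complements of opens:
  closed(X, τ) = {∅, {x84, x86}, {x84, x86, x87}, {x84, x85, x86, x87}}.
int(A) = ⋃ {U ∈ τ : U ⊆ A}. Opens contained in A: ∅, {x85}, {x85, x87}.
Taking the union of these: int(A) = {x85, x87}.
cl(A) = ⋂ {C closed : A ⊆ C}. Closed sets containing A: {x84, x85, x86, x87}.
Intersecting these: cl(A) = {x84, x85, x86, x87}.
∂A = cl(A) ∖ int(A) = {x84, x85, x86, x87} ∖ {x85, x87} = {x84, x86}.


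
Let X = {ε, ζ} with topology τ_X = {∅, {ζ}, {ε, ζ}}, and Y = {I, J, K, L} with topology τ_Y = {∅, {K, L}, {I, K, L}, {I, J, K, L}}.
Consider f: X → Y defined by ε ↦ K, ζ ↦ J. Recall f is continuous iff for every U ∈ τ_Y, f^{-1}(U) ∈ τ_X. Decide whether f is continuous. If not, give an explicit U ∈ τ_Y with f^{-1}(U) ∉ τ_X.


f is NOT continuous.

Compute f^{-1}(U) for each U ∈ τ_Y:
  U = ∅: f^{-1}(U) = ∅ ∈ τ_X ✓.
  U = {K, L}: f^{-1}(U) = {ε} ∉ τ_X ✗.
  U = {I, K, L}: f^{-1}(U) = {ε} ∉ τ_X ✗.
  U = {I, J, K, L}: f^{-1}(U) = {ε, ζ} ∈ τ_X ✓.
Found U = {K, L} with f^{-1}(U) = {ε} not in τ_X. Therefore f is NOT continuous.


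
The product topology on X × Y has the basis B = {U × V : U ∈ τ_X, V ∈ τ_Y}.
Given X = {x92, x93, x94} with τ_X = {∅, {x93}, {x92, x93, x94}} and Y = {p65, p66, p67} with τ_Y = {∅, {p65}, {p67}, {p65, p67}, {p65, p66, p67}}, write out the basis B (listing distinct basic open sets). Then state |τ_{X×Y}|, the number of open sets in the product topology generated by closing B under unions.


Basis B = {∅ × ∅, {x93} × {p65}, {x93} × {p67}, {x93} × {p65, p67}, {x92, x93, x94} × {p65}, {x92, x93, x94} × {p67}, {x93} × {p65, p66, p67}, {x92, x93, x94} × {p65, p67}, {x92, x93, x94} × {p65, p66, p67}}; |τ_{X×Y}| = 14.

Enumerate products U × V with U ∈ τ_X, V ∈ τ_Y (deduplicated):
  ∅ × ∅ = {} (∅)
  {x93} × {p65} = {(x93,p65)}
  {x93} × {p67} = {(x93,p67)}
  {x93} × {p65, p67} = {(x93,p65), (x93,p67)}
  {x92, x93, x94} × {p65} = {(x92,p65), (x93,p65), (x94,p65)}
  {x92, x93, x94} × {p67} = {(x92,p67), (x93,p67), (x94,p67)}
  {x93} × {p65, p66, p67} = {(x93,p65), (x93,p66), (x93,p67)}
  {x92, x93, x94} × {p65, p67} = {(x92,p65), (x92,p67), (x93,p65), (x93,p67), (x94,p65), (x94,p67)}
  {x92, x93, x94} × {p65, p66, p67} = {(x92,p65), (x92,p66), (x92,p67), (x93,p65), (x93,p66), (x93,p67), (x94,p65), (x94,p66), (x94,p67)}
These 9 distinct sets form the basis B.
Close under arbitrary unions to get τ_{X×Y}; counting gives |τ_{X×Y}| = 14.


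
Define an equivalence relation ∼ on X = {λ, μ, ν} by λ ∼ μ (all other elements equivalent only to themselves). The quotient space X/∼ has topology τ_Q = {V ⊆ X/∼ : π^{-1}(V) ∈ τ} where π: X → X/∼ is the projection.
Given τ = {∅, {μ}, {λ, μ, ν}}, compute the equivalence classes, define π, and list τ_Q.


X/∼ = {[λ=μ], [ν]}; |τ_Q| = 2.

Equivalence classes: [λ=μ], [ν].
Quotient map π: X → X/∼ sends λ ↦ [λ=μ], μ ↦ [λ=μ], ν ↦ [ν].
For each subset V ⊆ X/∼, compute π^{-1}(V) ⊆ X and check whether π^{-1}(V) ∈ τ. V is open in τ_Q iff π^{-1}(V) ∈ τ.
  V = {}: π^{-1}(V) = ∅ ∈ τ ✓.
  V = {[λ=μ]}: π^{-1}(V) = {λ, μ} ∉ τ ✗.
  V = {[ν]}: π^{-1}(V) = {ν} ∉ τ ✗.
  V = {[λ=μ], [ν]}: π^{-1}(V) = {λ, μ, ν} ∈ τ ✓.
Open sets in the quotient: τ_Q = {{}, {[λ=μ], [ν]}} (2 elements).


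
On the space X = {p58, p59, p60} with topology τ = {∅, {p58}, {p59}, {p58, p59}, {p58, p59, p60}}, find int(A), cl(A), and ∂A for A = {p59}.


int(A) = {p59}, cl(A) = {p59, p60}, ∂A = {p60}.

Closed sets in (X, τ) are complements of opens:
  closed(X, τ) = {∅, {p60}, {p58, p60}, {p59, p60}, {p58, p59, p60}}.
int(A) = ⋃ {U ∈ τ : U ⊆ A}. Opens contained in A: ∅, {p59}.
Taking the union of these: int(A) = {p59}.
cl(A) = ⋂ {C closed : A ⊆ C}. Closed sets containing A: {p59, p60}, {p58, p59, p60}.
Intersecting these: cl(A) = {p59, p60}.
∂A = cl(A) ∖ int(A) = {p59, p60} ∖ {p59} = {p60}.


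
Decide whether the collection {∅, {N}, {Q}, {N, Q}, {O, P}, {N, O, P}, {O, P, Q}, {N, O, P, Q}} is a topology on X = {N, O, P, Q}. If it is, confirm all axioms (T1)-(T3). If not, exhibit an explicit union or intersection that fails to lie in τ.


τ IS a topology on X.

Axiom (T1): ∅ ∈ τ? Yes; X ∈ τ? Yes.
Axiom (T2/T3): check pairwise unions and intersections of members of τ.
All pairwise intersections and unions checked — each lies in τ. Therefore τ satisfies (T1), (T2), (T3): it IS a topology on X.


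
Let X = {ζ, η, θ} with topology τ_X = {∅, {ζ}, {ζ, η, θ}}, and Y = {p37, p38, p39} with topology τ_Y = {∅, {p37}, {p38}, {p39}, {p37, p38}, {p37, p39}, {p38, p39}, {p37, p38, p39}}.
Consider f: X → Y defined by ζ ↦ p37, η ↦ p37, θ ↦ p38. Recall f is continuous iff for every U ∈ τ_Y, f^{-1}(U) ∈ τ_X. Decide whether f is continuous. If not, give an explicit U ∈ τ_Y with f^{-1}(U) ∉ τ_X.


f is NOT continuous.

Compute f^{-1}(U) for each U ∈ τ_Y:
  U = ∅: f^{-1}(U) = ∅ ∈ τ_X ✓.
  U = {p37}: f^{-1}(U) = {ζ, η} ∉ τ_X ✗.
  U = {p38}: f^{-1}(U) = {θ} ∉ τ_X ✗.
  U = {p39}: f^{-1}(U) = ∅ ∈ τ_X ✓.
  U = {p37, p38}: f^{-1}(U) = {ζ, η, θ} ∈ τ_X ✓.
  U = {p37, p39}: f^{-1}(U) = {ζ, η} ∉ τ_X ✗.
  U = {p38, p39}: f^{-1}(U) = {θ} ∉ τ_X ✗.
  U = {p37, p38, p39}: f^{-1}(U) = {ζ, η, θ} ∈ τ_X ✓.
Found U = {p37} with f^{-1}(U) = {ζ, η} not in τ_X. Therefore f is NOT continuous.


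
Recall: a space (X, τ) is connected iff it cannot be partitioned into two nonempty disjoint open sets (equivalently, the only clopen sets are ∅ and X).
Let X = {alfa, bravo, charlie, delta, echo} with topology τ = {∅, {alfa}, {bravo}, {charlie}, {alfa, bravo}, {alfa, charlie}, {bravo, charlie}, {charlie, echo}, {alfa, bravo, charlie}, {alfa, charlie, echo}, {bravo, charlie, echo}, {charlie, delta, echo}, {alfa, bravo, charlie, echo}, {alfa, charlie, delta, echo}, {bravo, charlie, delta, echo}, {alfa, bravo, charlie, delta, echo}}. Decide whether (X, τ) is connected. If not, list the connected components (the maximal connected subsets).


(X, τ) is disconnected; components = [{alfa}, {bravo}, {charlie, delta, echo}].

Find clopen sets (U ∈ τ with X ∖ U ∈ τ):
  U = ∅, X ∖ U = {alfa, bravo, charlie, delta, echo} — both open, so U is clopen.
  U = {alfa}, X ∖ U = {bravo, charlie, delta, echo} — both open, so U is clopen.
  U = {bravo}, X ∖ U = {alfa, charlie, delta, echo} — both open, so U is clopen.
  U = {alfa, bravo}, X ∖ U = {charlie, delta, echo} — both open, so U is clopen.
  U = {charlie, delta, echo}, X ∖ U = {alfa, bravo} — both open, so U is clopen.
  U = {alfa, charlie, delta, echo}, X ∖ U = {bravo} — both open, so U is clopen.
  U = {bravo, charlie, delta, echo}, X ∖ U = {alfa} — both open, so U is clopen.
  U = {alfa, bravo, charlie, delta, echo}, X ∖ U = ∅ — both open, so U is clopen.
Nontrivial clopen(s) exist: e.g. {alfa}. So (X, τ) is disconnected.
Compute connected components by grouping points that agree on all clopens:
  component: {alfa}
  component: {bravo}
  component: {charlie, delta, echo}


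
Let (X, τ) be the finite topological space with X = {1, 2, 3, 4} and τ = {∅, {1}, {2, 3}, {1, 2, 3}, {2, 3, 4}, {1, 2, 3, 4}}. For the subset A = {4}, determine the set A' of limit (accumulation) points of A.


A' = ∅

For each x ∈ X, list the open sets U ∈ τ with x ∈ U, then check whether U ∩ (A ∖ {x}) ≠ ∅ for every such U.
  x = 1: open {1} ∋ x has {1} ∩ (A ∖ {1}) = ∅, so x is NOT a limit point.
  x = 2: open {2, 3} ∋ x has {2, 3} ∩ (A ∖ {2}) = ∅, so x is NOT a limit point.
  x = 3: open {2, 3} ∋ x has {2, 3} ∩ (A ∖ {3}) = ∅, so x is NOT a limit point.
  x = 4: open {2, 3, 4} ∋ x has {2, 3, 4} ∩ (A ∖ {4}) = ∅, so x is NOT a limit point.
Collecting: A' = ∅.


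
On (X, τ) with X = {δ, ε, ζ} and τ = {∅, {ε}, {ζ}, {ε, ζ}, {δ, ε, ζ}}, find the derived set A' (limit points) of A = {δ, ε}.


A' = {δ}

For each x ∈ X, list the open sets U ∈ τ with x ∈ U, then check whether U ∩ (A ∖ {x}) ≠ ∅ for every such U.
  x = δ: opens ∋ x are {δ, ε, ζ}; each meets A ∖ {δ}, so x IS a limit point.
  x = ε: open {ε} ∋ x has {ε} ∩ (A ∖ {ε}) = ∅, so x is NOT a limit point.
  x = ζ: open {ζ} ∋ x has {ζ} ∩ (A ∖ {ζ}) = ∅, so x is NOT a limit point.
Collecting: A' = {δ}.


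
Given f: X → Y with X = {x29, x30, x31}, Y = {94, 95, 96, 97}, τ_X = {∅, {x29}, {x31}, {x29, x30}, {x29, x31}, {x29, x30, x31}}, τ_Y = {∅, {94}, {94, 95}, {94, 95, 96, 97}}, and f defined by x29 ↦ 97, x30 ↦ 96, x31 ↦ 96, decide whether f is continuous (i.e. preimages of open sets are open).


f IS continuous.

Compute f^{-1}(U) for each U ∈ τ_Y:
  U = ∅: f^{-1}(U) = ∅ ∈ τ_X ✓.
  U = {94}: f^{-1}(U) = ∅ ∈ τ_X ✓.
  U = {94, 95}: f^{-1}(U) = ∅ ∈ τ_X ✓.
  U = {94, 95, 96, 97}: f^{-1}(U) = {x29, x30, x31} ∈ τ_X ✓.
Every preimage lies in τ_X, so f IS continuous.


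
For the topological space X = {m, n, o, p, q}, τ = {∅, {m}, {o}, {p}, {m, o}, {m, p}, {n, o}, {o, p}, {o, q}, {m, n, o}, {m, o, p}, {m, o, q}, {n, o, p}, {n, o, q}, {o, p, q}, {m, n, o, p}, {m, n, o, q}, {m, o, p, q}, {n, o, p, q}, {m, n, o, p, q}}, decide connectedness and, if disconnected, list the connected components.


(X, τ) is disconnected; components = [{m}, {p}, {n, o, q}].

Find clopen sets (U ∈ τ with X ∖ U ∈ τ):
  U = ∅, X ∖ U = {m, n, o, p, q} — both open, so U is clopen.
  U = {m}, X ∖ U = {n, o, p, q} — both open, so U is clopen.
  U = {p}, X ∖ U = {m, n, o, q} — both open, so U is clopen.
  U = {m, p}, X ∖ U = {n, o, q} — both open, so U is clopen.
  U = {n, o, q}, X ∖ U = {m, p} — both open, so U is clopen.
  U = {m, n, o, q}, X ∖ U = {p} — both open, so U is clopen.
  U = {n, o, p, q}, X ∖ U = {m} — both open, so U is clopen.
  U = {m, n, o, p, q}, X ∖ U = ∅ — both open, so U is clopen.
Nontrivial clopen(s) exist: e.g. {m, p}. So (X, τ) is disconnected.
Compute connected components by grouping points that agree on all clopens:
  component: {m}
  component: {p}
  component: {n, o, q}


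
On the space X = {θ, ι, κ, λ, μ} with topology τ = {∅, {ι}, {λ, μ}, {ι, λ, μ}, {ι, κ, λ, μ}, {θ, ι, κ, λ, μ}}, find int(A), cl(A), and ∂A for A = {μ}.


int(A) = ∅, cl(A) = {θ, κ, λ, μ}, ∂A = {θ, κ, λ, μ}.

Closed sets in (X, τ) are complements of opens:
  closed(X, τ) = {∅, {θ}, {θ, κ}, {θ, ι, κ}, {θ, κ, λ, μ}, {θ, ι, κ, λ, μ}}.
int(A) = ⋃ {U ∈ τ : U ⊆ A}. Opens contained in A: ∅.
Taking the union of these: int(A) = ∅.
cl(A) = ⋂ {C closed : A ⊆ C}. Closed sets containing A: {θ, κ, λ, μ}, {θ, ι, κ, λ, μ}.
Intersecting these: cl(A) = {θ, κ, λ, μ}.
∂A = cl(A) ∖ int(A) = {θ, κ, λ, μ} ∖ ∅ = {θ, κ, λ, μ}.


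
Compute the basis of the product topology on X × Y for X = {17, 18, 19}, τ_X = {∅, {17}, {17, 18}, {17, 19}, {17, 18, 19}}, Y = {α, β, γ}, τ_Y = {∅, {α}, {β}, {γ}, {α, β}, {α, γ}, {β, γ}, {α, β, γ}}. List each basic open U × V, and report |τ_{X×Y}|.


Basis B = {∅ × ∅, {17} × {α}, {17} × {β}, {17} × {γ}, {17} × {α, β}, {17} × {α, γ}, {17, 18} × {α}, {17, 19} × {α}, {17} × {β, γ}, {17, 18} × {β}, {17, 19} × {β}, {17, 18} × {γ}, {17, 19} × {γ}, {17} × {α, β, γ}, {17, 18, 19} × {α}, {17, 18, 19} × {β}, {17, 18, 19} × {γ}, {17, 18} × {α, β}, {17, 19} × {α, β}, {17, 18} × {α, γ}, {17, 19} × {α, γ}, {17, 18} × {β, γ}, {17, 19} × {β, γ}, {17, 18} × {α, β, γ}, {17, 19} × {α, β, γ}, {17, 18, 19} × {α, β}, {17, 18, 19} × {α, γ}, {17, 18, 19} × {β, γ}, {17, 18, 19} × {α, β, γ}}; |τ_{X×Y}| = 125.

Enumerate products U × V with U ∈ τ_X, V ∈ τ_Y (deduplicated):
  ∅ × ∅ = {} (∅)
  {17} × {α} = {(17,α)}
  {17} × {β} = {(17,β)}
  {17} × {γ} = {(17,γ)}
  {17} × {α, β} = {(17,α), (17,β)}
  {17} × {α, γ} = {(17,α), (17,γ)}
  {17, 18} × {α} = {(17,α), (18,α)}
  {17, 19} × {α} = {(17,α), (19,α)}
  {17} × {β, γ} = {(17,β), (17,γ)}
  {17, 18} × {β} = {(17,β), (18,β)}
  {17, 19} × {β} = {(17,β), (19,β)}
  {17, 18} × {γ} = {(17,γ), (18,γ)}
  {17, 19} × {γ} = {(17,γ), (19,γ)}
  {17} × {α, β, γ} = {(17,α), (17,β), (17,γ)}
  {17, 18, 19} × {α} = {(17,α), (18,α), (19,α)}
  {17, 18, 19} × {β} = {(17,β), (18,β), (19,β)}
  {17, 18, 19} × {γ} = {(17,γ), (18,γ), (19,γ)}
  {17, 18} × {α, β} = {(17,α), (17,β), (18,α), (18,β)}
  {17, 19} × {α, β} = {(17,α), (17,β), (19,α), (19,β)}
  {17, 18} × {α, γ} = {(17,α), (17,γ), (18,α), (18,γ)}
  {17, 19} × {α, γ} = {(17,α), (17,γ), (19,α), (19,γ)}
  {17, 18} × {β, γ} = {(17,β), (17,γ), (18,β), (18,γ)}
  {17, 19} × {β, γ} = {(17,β), (17,γ), (19,β), (19,γ)}
  {17, 18} × {α, β, γ} = {(17,α), (17,β), (17,γ), (18,α), (18,β), (18,γ)}
  {17, 19} × {α, β, γ} = {(17,α), (17,β), (17,γ), (19,α), (19,β), (19,γ)}
  {17, 18, 19} × {α, β} = {(17,α), (17,β), (18,α), (18,β), (19,α), (19,β)}
  {17, 18, 19} × {α, γ} = {(17,α), (17,γ), (18,α), (18,γ), (19,α), (19,γ)}
  {17, 18, 19} × {β, γ} = {(17,β), (17,γ), (18,β), (18,γ), (19,β), (19,γ)}
  {17, 18, 19} × {α, β, γ} = {(17,α), (17,β), (17,γ), (18,α), (18,β), (18,γ), (19,α), (19,β), (19,γ)}
These 29 distinct sets form the basis B.
Close under arbitrary unions to get τ_{X×Y}; counting gives |τ_{X×Y}| = 125.


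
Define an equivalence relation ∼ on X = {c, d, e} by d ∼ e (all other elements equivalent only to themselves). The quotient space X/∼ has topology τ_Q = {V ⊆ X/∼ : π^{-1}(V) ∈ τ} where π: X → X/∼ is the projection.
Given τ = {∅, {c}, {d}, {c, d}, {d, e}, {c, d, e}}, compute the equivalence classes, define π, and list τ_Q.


X/∼ = {[c], [d=e]}; |τ_Q| = 4.

Equivalence classes: [c], [d=e].
Quotient map π: X → X/∼ sends c ↦ [c], d ↦ [d=e], e ↦ [d=e].
For each subset V ⊆ X/∼, compute π^{-1}(V) ⊆ X and check whether π^{-1}(V) ∈ τ. V is open in τ_Q iff π^{-1}(V) ∈ τ.
  V = {}: π^{-1}(V) = ∅ ∈ τ ✓.
  V = {[c]}: π^{-1}(V) = {c} ∈ τ ✓.
  V = {[d=e]}: π^{-1}(V) = {d, e} ∈ τ ✓.
  V = {[c], [d=e]}: π^{-1}(V) = {c, d, e} ∈ τ ✓.
Open sets in the quotient: τ_Q = {{}, {[c]}, {[d=e]}, {[c], [d=e]}} (4 elements).
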